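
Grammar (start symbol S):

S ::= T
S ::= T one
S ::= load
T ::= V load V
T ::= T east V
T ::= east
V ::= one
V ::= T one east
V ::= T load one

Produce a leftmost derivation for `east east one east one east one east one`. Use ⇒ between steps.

S ⇒ T ⇒ T east V ⇒ T east V east V ⇒ T east V east V east V ⇒ T east V east V east V east V ⇒ east east V east V east V east V ⇒ east east one east V east V east V ⇒ east east one east one east V east V ⇒ east east one east one east one east V ⇒ east east one east one east one east one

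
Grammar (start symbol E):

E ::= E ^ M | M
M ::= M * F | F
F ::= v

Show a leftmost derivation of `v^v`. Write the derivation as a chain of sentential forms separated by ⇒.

E ⇒ E^M   [E ::= E ^ M]
E^M ⇒ M^M   [E ::= M]
M^M ⇒ F^M   [M ::= F]
F^M ⇒ v^M   [F ::= v]
v^M ⇒ v^F   [M ::= F]
v^F ⇒ v^v   [F ::= v]

E ⇒ E^M ⇒ M^M ⇒ F^M ⇒ v^M ⇒ v^F ⇒ v^v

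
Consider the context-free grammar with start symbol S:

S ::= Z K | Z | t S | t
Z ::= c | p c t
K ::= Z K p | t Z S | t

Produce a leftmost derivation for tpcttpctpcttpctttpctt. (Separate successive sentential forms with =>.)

S => tS => tZK => tpctK => tpcttZS => tpcttpctS => tpcttpctZK => tpcttpctpctK => tpcttpctpcttZS => tpcttpctpcttpctS => tpcttpctpcttpcttS => tpcttpctpcttpctttS => tpcttpctpcttpctttZK => tpcttpctpcttpctttpctK => tpcttpctpcttpctttpctt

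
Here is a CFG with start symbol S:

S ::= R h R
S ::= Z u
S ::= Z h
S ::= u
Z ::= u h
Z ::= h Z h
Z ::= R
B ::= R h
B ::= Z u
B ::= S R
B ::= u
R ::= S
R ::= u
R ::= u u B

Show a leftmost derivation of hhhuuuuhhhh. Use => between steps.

S => Zh   [S ::= Z h]
Zh => hZhh   [Z ::= h Z h]
hZhh => hhZhhh   [Z ::= h Z h]
hhZhhh => hhhZhhhh   [Z ::= h Z h]
hhhZhhhh => hhhRhhhh   [Z ::= R]
hhhRhhhh => hhhuuBhhhh   [R ::= u u B]
hhhuuBhhhh => hhhuuSRhhhh   [B ::= S R]
hhhuuSRhhhh => hhhuuuRhhhh   [S ::= u]
hhhuuuRhhhh => hhhuuuuhhhh   [R ::= u]

S=>Zh=>hZhh=>hhZhhh=>hhhZhhhh=>hhhRhhhh=>hhhuuBhhhh=>hhhuuSRhhhh=>hhhuuuRhhhh=>hhhuuuuhhhh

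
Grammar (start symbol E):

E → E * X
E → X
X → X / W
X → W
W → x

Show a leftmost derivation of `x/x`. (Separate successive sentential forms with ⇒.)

E⇒X⇒X/W⇒W/W⇒x/W⇒x/x

E ⇒ X   [E → X]
X ⇒ X/W   [X → X / W]
X/W ⇒ W/W   [X → W]
W/W ⇒ x/W   [W → x]
x/W ⇒ x/x   [W → x]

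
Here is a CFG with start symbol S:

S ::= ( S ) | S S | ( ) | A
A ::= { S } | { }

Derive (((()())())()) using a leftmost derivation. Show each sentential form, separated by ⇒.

S ⇒ (S) ⇒ (SS) ⇒ ((S)S) ⇒ ((SS)S) ⇒ (((S)S)S) ⇒ (((SS)S)S) ⇒ (((()S)S)S) ⇒ (((()())S)S) ⇒ (((()())())S) ⇒ (((()())())())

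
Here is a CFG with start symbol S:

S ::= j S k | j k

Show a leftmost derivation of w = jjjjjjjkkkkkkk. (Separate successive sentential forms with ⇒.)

S ⇒ jSk ⇒ jjSkk ⇒ jjjSkkk ⇒ jjjjSkkkk ⇒ jjjjjSkkkkk ⇒ jjjjjjSkkkkkk ⇒ jjjjjjjkkkkkkk

S ⇒ jSk   [S ::= j S k]
jSk ⇒ jjSkk   [S ::= j S k]
jjSkk ⇒ jjjSkkk   [S ::= j S k]
jjjSkkk ⇒ jjjjSkkkk   [S ::= j S k]
jjjjSkkkk ⇒ jjjjjSkkkkk   [S ::= j S k]
jjjjjSkkkkk ⇒ jjjjjjSkkkkkk   [S ::= j S k]
jjjjjjSkkkkkk ⇒ jjjjjjjkkkkkkk   [S ::= j k]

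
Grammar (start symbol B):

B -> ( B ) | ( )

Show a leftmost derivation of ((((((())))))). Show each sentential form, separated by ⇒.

B ⇒ (B) ⇒ ((B)) ⇒ (((B))) ⇒ ((((B)))) ⇒ (((((B))))) ⇒ ((((((B)))))) ⇒ ((((((()))))))

B ⇒ (B)   [B -> ( B )]
(B) ⇒ ((B))   [B -> ( B )]
((B)) ⇒ (((B)))   [B -> ( B )]
(((B))) ⇒ ((((B))))   [B -> ( B )]
((((B)))) ⇒ (((((B)))))   [B -> ( B )]
(((((B))))) ⇒ ((((((B))))))   [B -> ( B )]
((((((B)))))) ⇒ ((((((()))))))   [B -> ( )]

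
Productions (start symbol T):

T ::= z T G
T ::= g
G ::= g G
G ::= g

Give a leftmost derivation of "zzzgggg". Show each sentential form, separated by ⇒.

T ⇒ zTG ⇒ zzTGG ⇒ zzzTGGG ⇒ zzzgGGG ⇒ zzzggGG ⇒ zzzgggG ⇒ zzzgggg

T ⇒ zTG   [T ::= z T G]
zTG ⇒ zzTGG   [T ::= z T G]
zzTGG ⇒ zzzTGGG   [T ::= z T G]
zzzTGGG ⇒ zzzgGGG   [T ::= g]
zzzgGGG ⇒ zzzggGG   [G ::= g]
zzzggGG ⇒ zzzgggG   [G ::= g]
zzzgggG ⇒ zzzgggg   [G ::= g]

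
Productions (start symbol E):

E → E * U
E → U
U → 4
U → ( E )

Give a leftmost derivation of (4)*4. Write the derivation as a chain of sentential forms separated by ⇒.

E⇒E*U⇒U*U⇒(E)*U⇒(U)*U⇒(4)*U⇒(4)*4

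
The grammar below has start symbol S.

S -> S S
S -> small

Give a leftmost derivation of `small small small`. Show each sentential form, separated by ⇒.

S ⇒ S S ⇒ S S S ⇒ small S S ⇒ small small S ⇒ small small small

S ⇒ S S   [S -> S S]
S S ⇒ S S S   [S -> S S]
S S S ⇒ small S S   [S -> small]
small S S ⇒ small small S   [S -> small]
small small S ⇒ small small small   [S -> small]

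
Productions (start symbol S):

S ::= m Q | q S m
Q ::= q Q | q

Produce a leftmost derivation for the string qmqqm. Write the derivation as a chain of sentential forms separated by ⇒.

S ⇒ qSm ⇒ qmQm ⇒ qmqQm ⇒ qmqqm

S ⇒ qSm   [S ::= q S m]
qSm ⇒ qmQm   [S ::= m Q]
qmQm ⇒ qmqQm   [Q ::= q Q]
qmqQm ⇒ qmqqm   [Q ::= q]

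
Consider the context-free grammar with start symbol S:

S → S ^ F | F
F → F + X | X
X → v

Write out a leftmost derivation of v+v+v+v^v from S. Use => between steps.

S=>S^F=>F^F=>F+X^F=>F+X+X^F=>F+X+X+X^F=>X+X+X+X^F=>v+X+X+X^F=>v+v+X+X^F=>v+v+v+X^F=>v+v+v+v^F=>v+v+v+v^X=>v+v+v+v^v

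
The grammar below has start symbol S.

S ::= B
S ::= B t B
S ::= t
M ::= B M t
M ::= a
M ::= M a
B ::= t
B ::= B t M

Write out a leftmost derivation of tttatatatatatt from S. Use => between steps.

S => BtB   [S ::= B t B]
BtB => BtMtB   [B ::= B t M]
BtMtB => BtMtMtB   [B ::= B t M]
BtMtMtB => BtMtMtMtB   [B ::= B t M]
BtMtMtMtB => BtMtMtMtMtB   [B ::= B t M]
BtMtMtMtMtB => ttMtMtMtMtB   [B ::= t]
ttMtMtMtMtB => ttMatMtMtMtB   [M ::= M a]
ttMatMtMtMtB => ttBMtatMtMtMtB   [M ::= B M t]
ttBMtatMtMtMtB => tttMtatMtMtMtB   [B ::= t]
tttMtatMtMtMtB => tttatatMtMtMtB   [M ::= a]
tttatatMtMtMtB => tttatatatMtMtB   [M ::= a]
tttatatatMtMtB => tttatatatatMtB   [M ::= a]
tttatatatatMtB => tttatatatatatB   [M ::= a]
tttatatatatatB => tttatatatatatt   [B ::= t]

S=>BtB=>BtMtB=>BtMtMtB=>BtMtMtMtB=>BtMtMtMtMtB=>ttMtMtMtMtB=>ttMatMtMtMtB=>ttBMtatMtMtMtB=>tttMtatMtMtMtB=>tttatatMtMtMtB=>tttatatatMtMtB=>tttatatatatMtB=>tttatatatatatB=>tttatatatatatt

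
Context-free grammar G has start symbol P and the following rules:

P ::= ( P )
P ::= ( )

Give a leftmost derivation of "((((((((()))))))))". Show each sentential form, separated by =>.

P => (P)   [P ::= ( P )]
(P) => ((P))   [P ::= ( P )]
((P)) => (((P)))   [P ::= ( P )]
(((P))) => ((((P))))   [P ::= ( P )]
((((P)))) => (((((P)))))   [P ::= ( P )]
(((((P))))) => ((((((P))))))   [P ::= ( P )]
((((((P)))))) => (((((((P)))))))   [P ::= ( P )]
(((((((P))))))) => ((((((((P))))))))   [P ::= ( P )]
((((((((P)))))))) => ((((((((()))))))))   [P ::= ( )]

P => (P) => ((P)) => (((P))) => ((((P)))) => (((((P))))) => ((((((P)))))) => (((((((P))))))) => ((((((((P)))))))) => ((((((((()))))))))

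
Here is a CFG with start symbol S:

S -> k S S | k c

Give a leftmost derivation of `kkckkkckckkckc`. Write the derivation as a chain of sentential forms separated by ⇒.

S ⇒ kSS   [S -> k S S]
kSS ⇒ kkcS   [S -> k c]
kkcS ⇒ kkckSS   [S -> k S S]
kkckSS ⇒ kkckkSSS   [S -> k S S]
kkckkSSS ⇒ kkckkkcSS   [S -> k c]
kkckkkcSS ⇒ kkckkkckcS   [S -> k c]
kkckkkckcS ⇒ kkckkkckckSS   [S -> k S S]
kkckkkckckSS ⇒ kkckkkckckkcS   [S -> k c]
kkckkkckckkcS ⇒ kkckkkckckkckc   [S -> k c]

S ⇒ kSS ⇒ kkcS ⇒ kkckSS ⇒ kkckkSSS ⇒ kkckkkcSS ⇒ kkckkkckcS ⇒ kkckkkckckSS ⇒ kkckkkckckkcS ⇒ kkckkkckckkckc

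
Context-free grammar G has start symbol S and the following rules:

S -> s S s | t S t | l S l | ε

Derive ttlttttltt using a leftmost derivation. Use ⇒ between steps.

S ⇒ tSt   [S -> t S t]
tSt ⇒ ttStt   [S -> t S t]
ttStt ⇒ ttlSltt   [S -> l S l]
ttlSltt ⇒ ttltStltt   [S -> t S t]
ttltStltt ⇒ ttlttSttltt   [S -> t S t]
ttlttSttltt ⇒ ttlttttltt   [S -> ε]

S ⇒ tSt ⇒ ttStt ⇒ ttlSltt ⇒ ttltStltt ⇒ ttlttSttltt ⇒ ttlttttltt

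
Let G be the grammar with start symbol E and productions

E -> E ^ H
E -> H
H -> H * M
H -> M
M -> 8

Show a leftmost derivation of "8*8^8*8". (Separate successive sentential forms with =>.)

E => E^H => H^H => H*M^H => M*M^H => 8*M^H => 8*8^H => 8*8^H*M => 8*8^M*M => 8*8^8*M => 8*8^8*8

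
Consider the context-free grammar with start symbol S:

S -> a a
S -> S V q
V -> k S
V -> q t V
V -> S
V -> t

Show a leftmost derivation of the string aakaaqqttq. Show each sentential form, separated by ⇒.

S⇒SVq⇒SVqVq⇒aaVqVq⇒aakSqVq⇒aakaaqVq⇒aakaaqqtVq⇒aakaaqqttq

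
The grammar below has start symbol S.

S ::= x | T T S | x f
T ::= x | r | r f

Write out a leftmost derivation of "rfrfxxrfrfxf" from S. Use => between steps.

S => TTS   [S ::= T T S]
TTS => rfTS   [T ::= r f]
rfTS => rfrfS   [T ::= r f]
rfrfS => rfrfTTS   [S ::= T T S]
rfrfTTS => rfrfxTS   [T ::= x]
rfrfxTS => rfrfxxS   [T ::= x]
rfrfxxS => rfrfxxTTS   [S ::= T T S]
rfrfxxTTS => rfrfxxrfTS   [T ::= r f]
rfrfxxrfTS => rfrfxxrfrfS   [T ::= r f]
rfrfxxrfrfS => rfrfxxrfrfxf   [S ::= x f]

S => TTS => rfTS => rfrfS => rfrfTTS => rfrfxTS => rfrfxxS => rfrfxxTTS => rfrfxxrfTS => rfrfxxrfrfS => rfrfxxrfrfxf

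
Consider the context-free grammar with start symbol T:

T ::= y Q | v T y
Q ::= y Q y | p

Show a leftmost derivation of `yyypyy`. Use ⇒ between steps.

T ⇒ yQ ⇒ yyQy ⇒ yyyQyy ⇒ yyypyy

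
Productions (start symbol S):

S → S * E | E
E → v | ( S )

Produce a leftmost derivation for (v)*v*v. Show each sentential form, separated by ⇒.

S ⇒ S*E   [S → S * E]
S*E ⇒ S*E*E   [S → S * E]
S*E*E ⇒ E*E*E   [S → E]
E*E*E ⇒ (S)*E*E   [E → ( S )]
(S)*E*E ⇒ (E)*E*E   [S → E]
(E)*E*E ⇒ (v)*E*E   [E → v]
(v)*E*E ⇒ (v)*v*E   [E → v]
(v)*v*E ⇒ (v)*v*v   [E → v]

S ⇒ S*E ⇒ S*E*E ⇒ E*E*E ⇒ (S)*E*E ⇒ (E)*E*E ⇒ (v)*E*E ⇒ (v)*v*E ⇒ (v)*v*v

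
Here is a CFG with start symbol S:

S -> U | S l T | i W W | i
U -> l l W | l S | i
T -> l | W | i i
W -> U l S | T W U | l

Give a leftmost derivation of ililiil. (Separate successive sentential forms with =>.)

S => iWW => iTWUW => iWWUW => ilWUW => ilUlSUW => ililSUW => ililiUW => ililiiW => ililiil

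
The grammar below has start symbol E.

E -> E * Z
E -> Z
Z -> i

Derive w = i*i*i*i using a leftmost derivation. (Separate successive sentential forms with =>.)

E => E*Z => E*Z*Z => E*Z*Z*Z => Z*Z*Z*Z => i*Z*Z*Z => i*i*Z*Z => i*i*i*Z => i*i*i*i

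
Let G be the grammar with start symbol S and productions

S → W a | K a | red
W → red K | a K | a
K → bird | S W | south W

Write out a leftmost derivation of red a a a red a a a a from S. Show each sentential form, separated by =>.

S => W a => red K a => red S W a => red K a W a => red S W a W a => red W a W a W a => red a a W a W a => red a a a K a W a => red a a a S W a W a => red a a a red W a W a => red a a a red a a W a => red a a a red a a a a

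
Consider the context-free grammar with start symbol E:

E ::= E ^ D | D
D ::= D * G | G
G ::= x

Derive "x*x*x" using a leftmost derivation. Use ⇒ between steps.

E ⇒ D   [E ::= D]
D ⇒ D*G   [D ::= D * G]
D*G ⇒ D*G*G   [D ::= D * G]
D*G*G ⇒ G*G*G   [D ::= G]
G*G*G ⇒ x*G*G   [G ::= x]
x*G*G ⇒ x*x*G   [G ::= x]
x*x*G ⇒ x*x*x   [G ::= x]

E⇒D⇒D*G⇒D*G*G⇒G*G*G⇒x*G*G⇒x*x*G⇒x*x*x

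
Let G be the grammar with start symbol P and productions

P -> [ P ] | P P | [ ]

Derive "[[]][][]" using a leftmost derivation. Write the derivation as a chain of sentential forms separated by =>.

P => PP => PPP => [P]PP => [[]]PP => [[]][]P => [[]][][]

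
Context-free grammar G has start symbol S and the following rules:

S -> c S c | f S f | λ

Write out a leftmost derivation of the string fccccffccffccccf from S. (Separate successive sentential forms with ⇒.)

S ⇒ fSf ⇒ fcScf ⇒ fccSccf ⇒ fcccScccf ⇒ fccccSccccf ⇒ fccccfSfccccf ⇒ fccccffSffccccf ⇒ fccccffcScffccccf ⇒ fccccffccffccccf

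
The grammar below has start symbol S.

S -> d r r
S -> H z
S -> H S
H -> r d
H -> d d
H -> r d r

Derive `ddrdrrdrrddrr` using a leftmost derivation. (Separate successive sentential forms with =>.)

S => HS => ddS => ddHS => ddrdrS => ddrdrHS => ddrdrrdrS => ddrdrrdrHS => ddrdrrdrrdS => ddrdrrdrrddrr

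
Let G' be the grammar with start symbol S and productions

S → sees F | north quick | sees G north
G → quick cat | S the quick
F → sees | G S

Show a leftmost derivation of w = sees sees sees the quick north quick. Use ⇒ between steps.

S ⇒ sees F ⇒ sees G S ⇒ sees S the quick S ⇒ sees sees F the quick S ⇒ sees sees sees the quick S ⇒ sees sees sees the quick north quick

S ⇒ sees F   [S → sees F]
sees F ⇒ sees G S   [F → G S]
sees G S ⇒ sees S the quick S   [G → S the quick]
sees S the quick S ⇒ sees sees F the quick S   [S → sees F]
sees sees F the quick S ⇒ sees sees sees the quick S   [F → sees]
sees sees sees the quick S ⇒ sees sees sees the quick north quick   [S → north quick]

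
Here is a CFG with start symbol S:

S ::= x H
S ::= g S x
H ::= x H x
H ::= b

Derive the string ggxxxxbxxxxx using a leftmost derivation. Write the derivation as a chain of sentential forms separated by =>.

S => gSx => ggSxx => ggxHxx => ggxxHxxx => ggxxxHxxxx => ggxxxxHxxxxx => ggxxxxbxxxxx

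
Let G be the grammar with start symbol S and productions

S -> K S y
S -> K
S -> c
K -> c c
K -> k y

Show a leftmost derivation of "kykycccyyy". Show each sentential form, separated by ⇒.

S ⇒ KSy   [S -> K S y]
KSy ⇒ kySy   [K -> k y]
kySy ⇒ kyKSyy   [S -> K S y]
kyKSyy ⇒ kykySyy   [K -> k y]
kykySyy ⇒ kykyKSyyy   [S -> K S y]
kykyKSyyy ⇒ kykyccSyyy   [K -> c c]
kykyccSyyy ⇒ kykycccyyy   [S -> c]

S⇒KSy⇒kySy⇒kyKSyy⇒kykySyy⇒kykyKSyyy⇒kykyccSyyy⇒kykycccyyy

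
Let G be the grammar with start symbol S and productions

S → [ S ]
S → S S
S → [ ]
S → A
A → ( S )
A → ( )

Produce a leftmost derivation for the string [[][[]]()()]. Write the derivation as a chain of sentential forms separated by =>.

S => [S]   [S → [ S ]]
[S] => [SS]   [S → S S]
[SS] => [SSS]   [S → S S]
[SSS] => [SSSS]   [S → S S]
[SSSS] => [[]SSS]   [S → [ ]]
[[]SSS] => [[][S]SS]   [S → [ S ]]
[[][S]SS] => [[][[]]SS]   [S → [ ]]
[[][[]]SS] => [[][[]]AS]   [S → A]
[[][[]]AS] => [[][[]]()S]   [A → ( )]
[[][[]]()S] => [[][[]]()A]   [S → A]
[[][[]]()A] => [[][[]]()()]   [A → ( )]

S => [S] => [SS] => [SSS] => [SSSS] => [[]SSS] => [[][S]SS] => [[][[]]SS] => [[][[]]AS] => [[][[]]()S] => [[][[]]()A] => [[][[]]()()]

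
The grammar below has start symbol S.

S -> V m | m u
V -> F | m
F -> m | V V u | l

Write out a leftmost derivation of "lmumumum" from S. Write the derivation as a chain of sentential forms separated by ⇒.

S ⇒ Vm   [S -> V m]
Vm ⇒ Fm   [V -> F]
Fm ⇒ VVum   [F -> V V u]
VVum ⇒ FVum   [V -> F]
FVum ⇒ VVuVum   [F -> V V u]
VVuVum ⇒ FVuVum   [V -> F]
FVuVum ⇒ VVuVuVum   [F -> V V u]
VVuVuVum ⇒ FVuVuVum   [V -> F]
FVuVuVum ⇒ lVuVuVum   [F -> l]
lVuVuVum ⇒ lmuVuVum   [V -> m]
lmuVuVum ⇒ lmumuVum   [V -> m]
lmumuVum ⇒ lmumumum   [V -> m]

S ⇒ Vm ⇒ Fm ⇒ VVum ⇒ FVum ⇒ VVuVum ⇒ FVuVum ⇒ VVuVuVum ⇒ FVuVuVum ⇒ lVuVuVum ⇒ lmuVuVum ⇒ lmumuVum ⇒ lmumumum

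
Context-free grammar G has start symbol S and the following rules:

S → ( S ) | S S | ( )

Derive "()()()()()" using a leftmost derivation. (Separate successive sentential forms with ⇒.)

S ⇒ SS   [S → S S]
SS ⇒ ()S   [S → ( )]
()S ⇒ ()SS   [S → S S]
()SS ⇒ ()SSS   [S → S S]
()SSS ⇒ ()()SS   [S → ( )]
()()SS ⇒ ()()SSS   [S → S S]
()()SSS ⇒ ()()()SS   [S → ( )]
()()()SS ⇒ ()()()()S   [S → ( )]
()()()()S ⇒ ()()()()()   [S → ( )]

S ⇒ SS ⇒ ()S ⇒ ()SS ⇒ ()SSS ⇒ ()()SS ⇒ ()()SSS ⇒ ()()()SS ⇒ ()()()()S ⇒ ()()()()()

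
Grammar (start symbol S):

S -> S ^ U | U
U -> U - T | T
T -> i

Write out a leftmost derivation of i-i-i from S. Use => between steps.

S => U   [S -> U]
U => U-T   [U -> U - T]
U-T => U-T-T   [U -> U - T]
U-T-T => T-T-T   [U -> T]
T-T-T => i-T-T   [T -> i]
i-T-T => i-i-T   [T -> i]
i-i-T => i-i-i   [T -> i]

S=>U=>U-T=>U-T-T=>T-T-T=>i-T-T=>i-i-T=>i-i-i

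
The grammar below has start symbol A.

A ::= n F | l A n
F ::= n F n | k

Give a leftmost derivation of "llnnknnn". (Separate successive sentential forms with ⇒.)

A ⇒ lAn ⇒ llAnn ⇒ llnFnn ⇒ llnnFnnn ⇒ llnnknnn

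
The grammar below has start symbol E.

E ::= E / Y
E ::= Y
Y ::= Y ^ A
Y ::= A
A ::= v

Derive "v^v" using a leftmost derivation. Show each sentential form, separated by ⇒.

E ⇒ Y   [E ::= Y]
Y ⇒ Y^A   [Y ::= Y ^ A]
Y^A ⇒ A^A   [Y ::= A]
A^A ⇒ v^A   [A ::= v]
v^A ⇒ v^v   [A ::= v]

E⇒Y⇒Y^A⇒A^A⇒v^A⇒v^v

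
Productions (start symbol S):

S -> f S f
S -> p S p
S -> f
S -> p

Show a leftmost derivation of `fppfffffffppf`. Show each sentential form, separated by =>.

S => fSf   [S -> f S f]
fSf => fpSpf   [S -> p S p]
fpSpf => fppSppf   [S -> p S p]
fppSppf => fppfSfppf   [S -> f S f]
fppfSfppf => fppffSffppf   [S -> f S f]
fppffSffppf => fppfffSfffppf   [S -> f S f]
fppfffSfffppf => fppfffffffppf   [S -> f]

S => fSf => fpSpf => fppSppf => fppfSfppf => fppffSffppf => fppfffSfffppf => fppfffffffppf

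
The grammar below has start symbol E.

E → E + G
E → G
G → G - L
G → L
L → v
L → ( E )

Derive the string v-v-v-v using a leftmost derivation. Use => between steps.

E => G => G-L => G-L-L => G-L-L-L => L-L-L-L => v-L-L-L => v-v-L-L => v-v-v-L => v-v-v-v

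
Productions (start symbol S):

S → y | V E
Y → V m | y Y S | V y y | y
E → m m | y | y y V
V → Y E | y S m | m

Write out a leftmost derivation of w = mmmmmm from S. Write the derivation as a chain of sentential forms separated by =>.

S => VE => YEE => VmEE => mmEE => mmmmE => mmmmmm

S => VE   [S → V E]
VE => YEE   [V → Y E]
YEE => VmEE   [Y → V m]
VmEE => mmEE   [V → m]
mmEE => mmmmE   [E → m m]
mmmmE => mmmmmm   [E → m m]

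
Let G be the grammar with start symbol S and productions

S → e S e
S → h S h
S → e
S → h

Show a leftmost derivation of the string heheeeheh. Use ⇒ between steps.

S ⇒ hSh   [S → h S h]
hSh ⇒ heSeh   [S → e S e]
heSeh ⇒ hehSheh   [S → h S h]
hehSheh ⇒ heheSeheh   [S → e S e]
heheSeheh ⇒ heheeeheh   [S → e]

S⇒hSh⇒heSeh⇒hehSheh⇒heheSeheh⇒heheeeheh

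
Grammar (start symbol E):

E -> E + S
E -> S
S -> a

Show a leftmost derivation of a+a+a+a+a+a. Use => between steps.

E => E+S   [E -> E + S]
E+S => E+S+S   [E -> E + S]
E+S+S => E+S+S+S   [E -> E + S]
E+S+S+S => E+S+S+S+S   [E -> E + S]
E+S+S+S+S => E+S+S+S+S+S   [E -> E + S]
E+S+S+S+S+S => S+S+S+S+S+S   [E -> S]
S+S+S+S+S+S => a+S+S+S+S+S   [S -> a]
a+S+S+S+S+S => a+a+S+S+S+S   [S -> a]
a+a+S+S+S+S => a+a+a+S+S+S   [S -> a]
a+a+a+S+S+S => a+a+a+a+S+S   [S -> a]
a+a+a+a+S+S => a+a+a+a+a+S   [S -> a]
a+a+a+a+a+S => a+a+a+a+a+a   [S -> a]

E => E+S => E+S+S => E+S+S+S => E+S+S+S+S => E+S+S+S+S+S => S+S+S+S+S+S => a+S+S+S+S+S => a+a+S+S+S+S => a+a+a+S+S+S => a+a+a+a+S+S => a+a+a+a+a+S => a+a+a+a+a+a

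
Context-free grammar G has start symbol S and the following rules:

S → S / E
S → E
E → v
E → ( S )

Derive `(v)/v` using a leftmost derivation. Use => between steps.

S => S/E => E/E => (S)/E => (E)/E => (v)/E => (v)/v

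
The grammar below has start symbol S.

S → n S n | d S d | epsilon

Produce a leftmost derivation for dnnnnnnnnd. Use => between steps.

S => dSd => dnSnd => dnnSnnd => dnnnSnnnd => dnnnnSnnnnd => dnnnnnnnnd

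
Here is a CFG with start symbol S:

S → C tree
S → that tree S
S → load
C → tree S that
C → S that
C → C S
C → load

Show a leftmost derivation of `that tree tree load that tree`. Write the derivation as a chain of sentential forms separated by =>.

S => that tree S   [S → that tree S]
that tree S => that tree C tree   [S → C tree]
that tree C tree => that tree tree S that tree   [C → tree S that]
that tree tree S that tree => that tree tree load that tree   [S → load]

S => that tree S => that tree C tree => that tree tree S that tree => that tree tree load that tree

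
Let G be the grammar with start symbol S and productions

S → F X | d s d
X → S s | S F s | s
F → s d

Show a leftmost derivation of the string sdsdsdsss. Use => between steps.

S => FX   [S → F X]
FX => sdX   [F → s d]
sdX => sdSs   [X → S s]
sdSs => sdFXs   [S → F X]
sdFXs => sdsdXs   [F → s d]
sdsdXs => sdsdSss   [X → S s]
sdsdSss => sdsdFXss   [S → F X]
sdsdFXss => sdsdsdXss   [F → s d]
sdsdsdXss => sdsdsdsss   [X → s]

S => FX => sdX => sdSs => sdFXs => sdsdXs => sdsdSss => sdsdFXss => sdsdsdXss => sdsdsdsss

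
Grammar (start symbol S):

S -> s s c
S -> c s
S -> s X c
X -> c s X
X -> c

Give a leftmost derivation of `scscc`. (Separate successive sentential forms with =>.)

S => sXc => scsXc => scscc

S => sXc   [S -> s X c]
sXc => scsXc   [X -> c s X]
scsXc => scscc   [X -> c]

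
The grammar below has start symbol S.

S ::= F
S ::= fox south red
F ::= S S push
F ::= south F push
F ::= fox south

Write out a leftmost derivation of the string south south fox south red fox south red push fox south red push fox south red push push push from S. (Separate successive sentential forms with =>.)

S => F => south F push => south south F push push => south south S S push push push => south south F S push push push => south south S S push S push push push => south south F S push S push push push => south south S S push S push S push push push => south south fox south red S push S push S push push push => south south fox south red fox south red push S push S push push push => south south fox south red fox south red push fox south red push S push push push => south south fox south red fox south red push fox south red push fox south red push push push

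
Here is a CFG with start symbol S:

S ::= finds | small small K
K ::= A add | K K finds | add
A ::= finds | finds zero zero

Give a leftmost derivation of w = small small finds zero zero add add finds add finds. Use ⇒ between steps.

S ⇒ small small K   [S ::= small small K]
small small K ⇒ small small K K finds   [K ::= K K finds]
small small K K finds ⇒ small small K K finds K finds   [K ::= K K finds]
small small K K finds K finds ⇒ small small A add K finds K finds   [K ::= A add]
small small A add K finds K finds ⇒ small small finds zero zero add K finds K finds   [A ::= finds zero zero]
small small finds zero zero add K finds K finds ⇒ small small finds zero zero add add finds K finds   [K ::= add]
small small finds zero zero add add finds K finds ⇒ small small finds zero zero add add finds add finds   [K ::= add]

S ⇒ small small K ⇒ small small K K finds ⇒ small small K K finds K finds ⇒ small small A add K finds K finds ⇒ small small finds zero zero add K finds K finds ⇒ small small finds zero zero add add finds K finds ⇒ small small finds zero zero add add finds add finds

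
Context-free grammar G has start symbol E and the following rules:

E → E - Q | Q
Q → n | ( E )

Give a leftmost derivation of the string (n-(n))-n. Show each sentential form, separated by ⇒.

E ⇒ E-Q ⇒ Q-Q ⇒ (E)-Q ⇒ (E-Q)-Q ⇒ (Q-Q)-Q ⇒ (n-Q)-Q ⇒ (n-(E))-Q ⇒ (n-(Q))-Q ⇒ (n-(n))-Q ⇒ (n-(n))-n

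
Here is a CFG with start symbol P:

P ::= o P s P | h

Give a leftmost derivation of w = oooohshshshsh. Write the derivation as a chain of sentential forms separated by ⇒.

P⇒oPsP⇒ooPsPsP⇒oooPsPsPsP⇒ooooPsPsPsPsP⇒oooohsPsPsPsP⇒oooohshsPsPsP⇒oooohshshsPsP⇒oooohshshshsP⇒oooohshshshsh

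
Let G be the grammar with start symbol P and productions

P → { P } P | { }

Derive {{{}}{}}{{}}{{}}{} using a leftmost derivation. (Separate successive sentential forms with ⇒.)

P ⇒ {P}P ⇒ {{P}P}P ⇒ {{{}}P}P ⇒ {{{}}{}}P ⇒ {{{}}{}}{P}P ⇒ {{{}}{}}{{}}P ⇒ {{{}}{}}{{}}{P}P ⇒ {{{}}{}}{{}}{{}}P ⇒ {{{}}{}}{{}}{{}}{}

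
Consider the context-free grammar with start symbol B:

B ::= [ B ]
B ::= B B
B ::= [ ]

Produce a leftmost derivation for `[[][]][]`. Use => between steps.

B => BB => [B]B => [BB]B => [[]B]B => [[][]]B => [[][]][]

B => BB   [B ::= B B]
BB => [B]B   [B ::= [ B ]]
[B]B => [BB]B   [B ::= B B]
[BB]B => [[]B]B   [B ::= [ ]]
[[]B]B => [[][]]B   [B ::= [ ]]
[[][]]B => [[][]][]   [B ::= [ ]]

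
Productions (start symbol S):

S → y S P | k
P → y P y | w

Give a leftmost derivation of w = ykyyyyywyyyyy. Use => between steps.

S => ySP => ykP => ykyPy => ykyyPyy => ykyyyPyyy => ykyyyyPyyyy => ykyyyyyPyyyyy => ykyyyyywyyyyy

S => ySP   [S → y S P]
ySP => ykP   [S → k]
ykP => ykyPy   [P → y P y]
ykyPy => ykyyPyy   [P → y P y]
ykyyPyy => ykyyyPyyy   [P → y P y]
ykyyyPyyy => ykyyyyPyyyy   [P → y P y]
ykyyyyPyyyy => ykyyyyyPyyyyy   [P → y P y]
ykyyyyyPyyyyy => ykyyyyywyyyyy   [P → w]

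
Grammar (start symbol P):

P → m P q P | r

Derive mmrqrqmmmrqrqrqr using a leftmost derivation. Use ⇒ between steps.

P ⇒ mPqP   [P → m P q P]
mPqP ⇒ mmPqPqP   [P → m P q P]
mmPqPqP ⇒ mmrqPqP   [P → r]
mmrqPqP ⇒ mmrqrqP   [P → r]
mmrqrqP ⇒ mmrqrqmPqP   [P → m P q P]
mmrqrqmPqP ⇒ mmrqrqmmPqPqP   [P → m P q P]
mmrqrqmmPqPqP ⇒ mmrqrqmmmPqPqPqP   [P → m P q P]
mmrqrqmmmPqPqPqP ⇒ mmrqrqmmmrqPqPqP   [P → r]
mmrqrqmmmrqPqPqP ⇒ mmrqrqmmmrqrqPqP   [P → r]
mmrqrqmmmrqrqPqP ⇒ mmrqrqmmmrqrqrqP   [P → r]
mmrqrqmmmrqrqrqP ⇒ mmrqrqmmmrqrqrqr   [P → r]

P ⇒ mPqP ⇒ mmPqPqP ⇒ mmrqPqP ⇒ mmrqrqP ⇒ mmrqrqmPqP ⇒ mmrqrqmmPqPqP ⇒ mmrqrqmmmPqPqPqP ⇒ mmrqrqmmmrqPqPqP ⇒ mmrqrqmmmrqrqPqP ⇒ mmrqrqmmmrqrqrqP ⇒ mmrqrqmmmrqrqrqr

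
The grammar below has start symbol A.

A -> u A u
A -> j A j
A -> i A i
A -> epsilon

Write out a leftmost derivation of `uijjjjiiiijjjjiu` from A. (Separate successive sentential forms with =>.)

A=>uAu=>uiAiu=>uijAjiu=>uijjAjjiu=>uijjjAjjjiu=>uijjjjAjjjjiu=>uijjjjiAijjjjiu=>uijjjjiiAiijjjjiu=>uijjjjiiiijjjjiu

A => uAu   [A -> u A u]
uAu => uiAiu   [A -> i A i]
uiAiu => uijAjiu   [A -> j A j]
uijAjiu => uijjAjjiu   [A -> j A j]
uijjAjjiu => uijjjAjjjiu   [A -> j A j]
uijjjAjjjiu => uijjjjAjjjjiu   [A -> j A j]
uijjjjAjjjjiu => uijjjjiAijjjjiu   [A -> i A i]
uijjjjiAijjjjiu => uijjjjiiAiijjjjiu   [A -> i A i]
uijjjjiiAiijjjjiu => uijjjjiiiijjjjiu   [A -> epsilon]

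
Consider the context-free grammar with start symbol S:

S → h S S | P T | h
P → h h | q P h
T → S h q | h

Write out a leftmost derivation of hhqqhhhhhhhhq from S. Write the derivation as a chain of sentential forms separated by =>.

S => hSS   [S → h S S]
hSS => hhS   [S → h]
hhS => hhPT   [S → P T]
hhPT => hhqPhT   [P → q P h]
hhqPhT => hhqqPhhT   [P → q P h]
hhqqPhhT => hhqqhhhhT   [P → h h]
hhqqhhhhT => hhqqhhhhShq   [T → S h q]
hhqqhhhhShq => hhqqhhhhhSShq   [S → h S S]
hhqqhhhhhSShq => hhqqhhhhhhShq   [S → h]
hhqqhhhhhhShq => hhqqhhhhhhhhq   [S → h]

S=>hSS=>hhS=>hhPT=>hhqPhT=>hhqqPhhT=>hhqqhhhhT=>hhqqhhhhShq=>hhqqhhhhhSShq=>hhqqhhhhhhShq=>hhqqhhhhhhhhq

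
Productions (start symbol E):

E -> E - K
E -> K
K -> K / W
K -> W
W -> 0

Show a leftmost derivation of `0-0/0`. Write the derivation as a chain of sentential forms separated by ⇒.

E ⇒ E-K ⇒ K-K ⇒ W-K ⇒ 0-K ⇒ 0-K/W ⇒ 0-W/W ⇒ 0-0/W ⇒ 0-0/0

E ⇒ E-K   [E -> E - K]
E-K ⇒ K-K   [E -> K]
K-K ⇒ W-K   [K -> W]
W-K ⇒ 0-K   [W -> 0]
0-K ⇒ 0-K/W   [K -> K / W]
0-K/W ⇒ 0-W/W   [K -> W]
0-W/W ⇒ 0-0/W   [W -> 0]
0-0/W ⇒ 0-0/0   [W -> 0]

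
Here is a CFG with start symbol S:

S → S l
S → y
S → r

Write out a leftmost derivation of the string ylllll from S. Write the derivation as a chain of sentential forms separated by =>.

S => Sl => Sll => Slll => Sllll => Slllll => ylllll

S => Sl   [S → S l]
Sl => Sll   [S → S l]
Sll => Slll   [S → S l]
Slll => Sllll   [S → S l]
Sllll => Slllll   [S → S l]
Slllll => ylllll   [S → y]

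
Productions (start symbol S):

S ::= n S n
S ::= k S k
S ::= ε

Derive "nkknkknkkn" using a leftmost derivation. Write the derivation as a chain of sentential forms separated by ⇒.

S⇒nSn⇒nkSkn⇒nkkSkkn⇒nkknSnkkn⇒nkknkSknkkn⇒nkknkknkkn

S ⇒ nSn   [S ::= n S n]
nSn ⇒ nkSkn   [S ::= k S k]
nkSkn ⇒ nkkSkkn   [S ::= k S k]
nkkSkkn ⇒ nkknSnkkn   [S ::= n S n]
nkknSnkkn ⇒ nkknkSknkkn   [S ::= k S k]
nkknkSknkkn ⇒ nkknkknkkn   [S ::= ε]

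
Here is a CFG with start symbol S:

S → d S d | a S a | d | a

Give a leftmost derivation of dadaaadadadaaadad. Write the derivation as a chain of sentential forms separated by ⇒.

S⇒dSd⇒daSad⇒dadSdad⇒dadaSadad⇒dadaaSaadad⇒dadaaaSaaadad⇒dadaaadSdaaadad⇒dadaaadaSadaaadad⇒dadaaadadadaaadad

S ⇒ dSd   [S → d S d]
dSd ⇒ daSad   [S → a S a]
daSad ⇒ dadSdad   [S → d S d]
dadSdad ⇒ dadaSadad   [S → a S a]
dadaSadad ⇒ dadaaSaadad   [S → a S a]
dadaaSaadad ⇒ dadaaaSaaadad   [S → a S a]
dadaaaSaaadad ⇒ dadaaadSdaaadad   [S → d S d]
dadaaadSdaaadad ⇒ dadaaadaSadaaadad   [S → a S a]
dadaaadaSadaaadad ⇒ dadaaadadadaaadad   [S → d]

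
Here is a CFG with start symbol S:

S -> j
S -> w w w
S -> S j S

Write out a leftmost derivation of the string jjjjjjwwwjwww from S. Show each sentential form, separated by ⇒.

S ⇒ SjS   [S -> S j S]
SjS ⇒ jjS   [S -> j]
jjS ⇒ jjSjS   [S -> S j S]
jjSjS ⇒ jjSjSjS   [S -> S j S]
jjSjSjS ⇒ jjSjSjSjS   [S -> S j S]
jjSjSjSjS ⇒ jjjjSjSjS   [S -> j]
jjjjSjSjS ⇒ jjjjjjSjS   [S -> j]
jjjjjjSjS ⇒ jjjjjjwwwjS   [S -> w w w]
jjjjjjwwwjS ⇒ jjjjjjwwwjwww   [S -> w w w]

S ⇒ SjS ⇒ jjS ⇒ jjSjS ⇒ jjSjSjS ⇒ jjSjSjSjS ⇒ jjjjSjSjS ⇒ jjjjjjSjS ⇒ jjjjjjwwwjS ⇒ jjjjjjwwwjwww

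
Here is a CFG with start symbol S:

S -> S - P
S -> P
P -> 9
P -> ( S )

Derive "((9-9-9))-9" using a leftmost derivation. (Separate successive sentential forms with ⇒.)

S ⇒ S-P ⇒ P-P ⇒ (S)-P ⇒ (P)-P ⇒ ((S))-P ⇒ ((S-P))-P ⇒ ((S-P-P))-P ⇒ ((P-P-P))-P ⇒ ((9-P-P))-P ⇒ ((9-9-P))-P ⇒ ((9-9-9))-P ⇒ ((9-9-9))-9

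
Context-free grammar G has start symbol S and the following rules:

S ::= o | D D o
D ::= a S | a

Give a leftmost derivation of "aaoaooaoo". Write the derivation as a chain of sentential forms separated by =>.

S => DDo => aSDo => aDDoDo => aaSDoDo => aaoDoDo => aaoaSoDo => aaoaooDo => aaoaooaSo => aaoaooaoo

S => DDo   [S ::= D D o]
DDo => aSDo   [D ::= a S]
aSDo => aDDoDo   [S ::= D D o]
aDDoDo => aaSDoDo   [D ::= a S]
aaSDoDo => aaoDoDo   [S ::= o]
aaoDoDo => aaoaSoDo   [D ::= a S]
aaoaSoDo => aaoaooDo   [S ::= o]
aaoaooDo => aaoaooaSo   [D ::= a S]
aaoaooaSo => aaoaooaoo   [S ::= o]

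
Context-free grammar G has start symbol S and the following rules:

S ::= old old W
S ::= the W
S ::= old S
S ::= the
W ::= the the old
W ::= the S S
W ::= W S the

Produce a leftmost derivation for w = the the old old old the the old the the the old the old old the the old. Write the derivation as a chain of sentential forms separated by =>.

S => the W => the the S S => the the old S S => the the old old old W S => the the old old old W S the S => the the old old old the the old S the S => the the old old old the the old the W the S => the the old old old the the old the the the old the S => the the old old old the the old the the the old the old old W => the the old old old the the old the the the old the old old the the old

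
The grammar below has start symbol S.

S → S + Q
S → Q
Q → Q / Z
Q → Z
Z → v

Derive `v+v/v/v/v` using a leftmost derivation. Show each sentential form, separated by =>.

S => S+Q   [S → S + Q]
S+Q => Q+Q   [S → Q]
Q+Q => Z+Q   [Q → Z]
Z+Q => v+Q   [Z → v]
v+Q => v+Q/Z   [Q → Q / Z]
v+Q/Z => v+Q/Z/Z   [Q → Q / Z]
v+Q/Z/Z => v+Q/Z/Z/Z   [Q → Q / Z]
v+Q/Z/Z/Z => v+Z/Z/Z/Z   [Q → Z]
v+Z/Z/Z/Z => v+v/Z/Z/Z   [Z → v]
v+v/Z/Z/Z => v+v/v/Z/Z   [Z → v]
v+v/v/Z/Z => v+v/v/v/Z   [Z → v]
v+v/v/v/Z => v+v/v/v/v   [Z → v]

S=>S+Q=>Q+Q=>Z+Q=>v+Q=>v+Q/Z=>v+Q/Z/Z=>v+Q/Z/Z/Z=>v+Z/Z/Z/Z=>v+v/Z/Z/Z=>v+v/v/Z/Z=>v+v/v/v/Z=>v+v/v/v/v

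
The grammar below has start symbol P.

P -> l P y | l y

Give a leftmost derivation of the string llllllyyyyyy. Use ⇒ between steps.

P ⇒ lPy   [P -> l P y]
lPy ⇒ llPyy   [P -> l P y]
llPyy ⇒ lllPyyy   [P -> l P y]
lllPyyy ⇒ llllPyyyy   [P -> l P y]
llllPyyyy ⇒ lllllPyyyyy   [P -> l P y]
lllllPyyyyy ⇒ llllllyyyyyy   [P -> l y]

P ⇒ lPy ⇒ llPyy ⇒ lllPyyy ⇒ llllPyyyy ⇒ lllllPyyyyy ⇒ llllllyyyyyy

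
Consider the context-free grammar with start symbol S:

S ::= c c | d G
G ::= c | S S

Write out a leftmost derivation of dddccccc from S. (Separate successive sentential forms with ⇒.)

S⇒dG⇒dSS⇒ddGS⇒ddSSS⇒dddGSS⇒dddcSS⇒dddcccS⇒dddccccc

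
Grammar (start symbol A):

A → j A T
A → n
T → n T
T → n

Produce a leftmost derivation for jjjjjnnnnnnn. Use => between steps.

A=>jAT=>jjATT=>jjjATTT=>jjjjATTTT=>jjjjjATTTTT=>jjjjjnTTTTT=>jjjjjnnTTTT=>jjjjjnnnTTT=>jjjjjnnnnTT=>jjjjjnnnnnTT=>jjjjjnnnnnnT=>jjjjjnnnnnnn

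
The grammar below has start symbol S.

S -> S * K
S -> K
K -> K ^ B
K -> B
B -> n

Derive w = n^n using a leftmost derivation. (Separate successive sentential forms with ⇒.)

S ⇒ K   [S -> K]
K ⇒ K^B   [K -> K ^ B]
K^B ⇒ B^B   [K -> B]
B^B ⇒ n^B   [B -> n]
n^B ⇒ n^n   [B -> n]

S ⇒ K ⇒ K^B ⇒ B^B ⇒ n^B ⇒ n^n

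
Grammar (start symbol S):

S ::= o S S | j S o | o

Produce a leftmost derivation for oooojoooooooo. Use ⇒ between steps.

S ⇒ oSS   [S ::= o S S]
oSS ⇒ ooSSS   [S ::= o S S]
ooSSS ⇒ oooSSSS   [S ::= o S S]
oooSSSS ⇒ ooooSSSSS   [S ::= o S S]
ooooSSSSS ⇒ oooojSoSSSS   [S ::= j S o]
oooojSoSSSS ⇒ oooojoSSoSSSS   [S ::= o S S]
oooojoSSoSSSS ⇒ oooojooSoSSSS   [S ::= o]
oooojooSoSSSS ⇒ oooojooooSSSS   [S ::= o]
oooojooooSSSS ⇒ oooojoooooSSS   [S ::= o]
oooojoooooSSS ⇒ oooojooooooSS   [S ::= o]
oooojooooooSS ⇒ oooojoooooooS   [S ::= o]
oooojoooooooS ⇒ oooojoooooooo   [S ::= o]

S⇒oSS⇒ooSSS⇒oooSSSS⇒ooooSSSSS⇒oooojSoSSSS⇒oooojoSSoSSSS⇒oooojooSoSSSS⇒oooojooooSSSS⇒oooojoooooSSS⇒oooojooooooSS⇒oooojoooooooS⇒oooojoooooooo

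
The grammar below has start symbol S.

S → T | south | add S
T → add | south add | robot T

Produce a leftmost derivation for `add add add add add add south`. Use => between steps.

S => add S => add add S => add add add S => add add add add S => add add add add add S => add add add add add add S => add add add add add add south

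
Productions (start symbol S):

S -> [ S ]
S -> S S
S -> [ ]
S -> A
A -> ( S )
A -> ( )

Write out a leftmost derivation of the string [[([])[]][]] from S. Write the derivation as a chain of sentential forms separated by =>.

S => [S]   [S -> [ S ]]
[S] => [SS]   [S -> S S]
[SS] => [[S]S]   [S -> [ S ]]
[[S]S] => [[SS]S]   [S -> S S]
[[SS]S] => [[AS]S]   [S -> A]
[[AS]S] => [[(S)S]S]   [A -> ( S )]
[[(S)S]S] => [[([])S]S]   [S -> [ ]]
[[([])S]S] => [[([])[]]S]   [S -> [ ]]
[[([])[]]S] => [[([])[]][]]   [S -> [ ]]

S => [S] => [SS] => [[S]S] => [[SS]S] => [[AS]S] => [[(S)S]S] => [[([])S]S] => [[([])[]]S] => [[([])[]][]]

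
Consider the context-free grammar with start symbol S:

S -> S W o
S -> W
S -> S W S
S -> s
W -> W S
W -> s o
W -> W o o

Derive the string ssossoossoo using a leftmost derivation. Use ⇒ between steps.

S ⇒ SWo   [S -> S W o]
SWo ⇒ SWSWo   [S -> S W S]
SWSWo ⇒ sWSWo   [S -> s]
sWSWo ⇒ sWSSWo   [W -> W S]
sWSSWo ⇒ ssoSSWo   [W -> s o]
ssoSSWo ⇒ ssoSWoSWo   [S -> S W o]
ssoSWoSWo ⇒ ssosWoSWo   [S -> s]
ssosWoSWo ⇒ ssossooSWo   [W -> s o]
ssossooSWo ⇒ ssossoosWo   [S -> s]
ssossoosWo ⇒ ssossoossoo   [W -> s o]

S ⇒ SWo ⇒ SWSWo ⇒ sWSWo ⇒ sWSSWo ⇒ ssoSSWo ⇒ ssoSWoSWo ⇒ ssosWoSWo ⇒ ssossooSWo ⇒ ssossoosWo ⇒ ssossoossoo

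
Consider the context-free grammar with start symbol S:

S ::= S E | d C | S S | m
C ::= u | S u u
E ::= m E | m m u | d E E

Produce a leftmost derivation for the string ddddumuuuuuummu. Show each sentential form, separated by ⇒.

S ⇒ SE ⇒ dCE ⇒ dSuuE ⇒ ddCuuE ⇒ ddSuuuuE ⇒ dddCuuuuE ⇒ dddSuuuuuuE ⇒ dddSSuuuuuuE ⇒ ddddCSuuuuuuE ⇒ dddduSuuuuuuE ⇒ ddddumuuuuuuE ⇒ ddddumuuuuuummu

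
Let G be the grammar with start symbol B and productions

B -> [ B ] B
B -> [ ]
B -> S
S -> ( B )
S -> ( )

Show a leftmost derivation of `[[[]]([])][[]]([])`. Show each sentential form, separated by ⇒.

B ⇒ [B]B   [B -> [ B ] B]
[B]B ⇒ [[B]B]B   [B -> [ B ] B]
[[B]B]B ⇒ [[[]]B]B   [B -> [ ]]
[[[]]B]B ⇒ [[[]]S]B   [B -> S]
[[[]]S]B ⇒ [[[]](B)]B   [S -> ( B )]
[[[]](B)]B ⇒ [[[]]([])]B   [B -> [ ]]
[[[]]([])]B ⇒ [[[]]([])][B]B   [B -> [ B ] B]
[[[]]([])][B]B ⇒ [[[]]([])][[]]B   [B -> [ ]]
[[[]]([])][[]]B ⇒ [[[]]([])][[]]S   [B -> S]
[[[]]([])][[]]S ⇒ [[[]]([])][[]](B)   [S -> ( B )]
[[[]]([])][[]](B) ⇒ [[[]]([])][[]]([])   [B -> [ ]]

B ⇒ [B]B ⇒ [[B]B]B ⇒ [[[]]B]B ⇒ [[[]]S]B ⇒ [[[]](B)]B ⇒ [[[]]([])]B ⇒ [[[]]([])][B]B ⇒ [[[]]([])][[]]B ⇒ [[[]]([])][[]]S ⇒ [[[]]([])][[]](B) ⇒ [[[]]([])][[]]([])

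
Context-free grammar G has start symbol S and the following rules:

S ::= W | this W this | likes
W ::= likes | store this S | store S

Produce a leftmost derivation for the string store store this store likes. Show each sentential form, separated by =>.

S => W   [S ::= W]
W => store S   [W ::= store S]
store S => store W   [S ::= W]
store W => store store this S   [W ::= store this S]
store store this S => store store this W   [S ::= W]
store store this W => store store this store S   [W ::= store S]
store store this store S => store store this store W   [S ::= W]
store store this store W => store store this store likes   [W ::= likes]

S => W => store S => store W => store store this S => store store this W => store store this store S => store store this store W => store store this store likes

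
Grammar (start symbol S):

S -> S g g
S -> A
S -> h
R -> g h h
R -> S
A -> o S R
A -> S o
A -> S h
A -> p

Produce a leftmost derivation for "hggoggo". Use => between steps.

S => A   [S -> A]
A => So   [A -> S o]
So => Sggo   [S -> S g g]
Sggo => Aggo   [S -> A]
Aggo => Soggo   [A -> S o]
Soggo => Sggoggo   [S -> S g g]
Sggoggo => hggoggo   [S -> h]

S => A => So => Sggo => Aggo => Soggo => Sggoggo => hggoggo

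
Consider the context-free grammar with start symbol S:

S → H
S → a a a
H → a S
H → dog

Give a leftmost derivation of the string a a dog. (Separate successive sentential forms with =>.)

S => H => a S => a H => a a S => a a H => a a dog

S => H   [S → H]
H => a S   [H → a S]
a S => a H   [S → H]
a H => a a S   [H → a S]
a a S => a a H   [S → H]
a a H => a a dog   [H → dog]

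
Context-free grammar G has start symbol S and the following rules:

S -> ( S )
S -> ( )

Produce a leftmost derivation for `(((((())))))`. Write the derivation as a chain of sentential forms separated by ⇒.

S ⇒ (S) ⇒ ((S)) ⇒ (((S))) ⇒ ((((S)))) ⇒ (((((S))))) ⇒ (((((())))))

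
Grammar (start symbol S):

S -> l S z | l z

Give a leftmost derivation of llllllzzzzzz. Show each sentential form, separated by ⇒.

S ⇒ lSz   [S -> l S z]
lSz ⇒ llSzz   [S -> l S z]
llSzz ⇒ lllSzzz   [S -> l S z]
lllSzzz ⇒ llllSzzzz   [S -> l S z]
llllSzzzz ⇒ lllllSzzzzz   [S -> l S z]
lllllSzzzzz ⇒ llllllzzzzzz   [S -> l z]

S ⇒ lSz ⇒ llSzz ⇒ lllSzzz ⇒ llllSzzzz ⇒ lllllSzzzzz ⇒ llllllzzzzzz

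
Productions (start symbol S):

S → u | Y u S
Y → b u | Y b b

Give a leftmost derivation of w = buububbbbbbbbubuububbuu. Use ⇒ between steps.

S ⇒ YuS   [S → Y u S]
YuS ⇒ buuS   [Y → b u]
buuS ⇒ buuYuS   [S → Y u S]
buuYuS ⇒ buuYbbuS   [Y → Y b b]
buuYbbuS ⇒ buuYbbbbuS   [Y → Y b b]
buuYbbbbuS ⇒ buuYbbbbbbuS   [Y → Y b b]
buuYbbbbbbuS ⇒ buuYbbbbbbbbuS   [Y → Y b b]
buuYbbbbbbbbuS ⇒ buububbbbbbbbuS   [Y → b u]
buububbbbbbbbuS ⇒ buububbbbbbbbuYuS   [S → Y u S]
buububbbbbbbbuYuS ⇒ buububbbbbbbbubuuS   [Y → b u]
buububbbbbbbbubuuS ⇒ buububbbbbbbbubuuYuS   [S → Y u S]
buububbbbbbbbubuuYuS ⇒ buububbbbbbbbubuuYbbuS   [Y → Y b b]
buububbbbbbbbubuuYbbuS ⇒ buububbbbbbbbubuububbuS   [Y → b u]
buububbbbbbbbubuububbuS ⇒ buububbbbbbbbubuububbuu   [S → u]

S ⇒ YuS ⇒ buuS ⇒ buuYuS ⇒ buuYbbuS ⇒ buuYbbbbuS ⇒ buuYbbbbbbuS ⇒ buuYbbbbbbbbuS ⇒ buububbbbbbbbuS ⇒ buububbbbbbbbuYuS ⇒ buububbbbbbbbubuuS ⇒ buububbbbbbbbubuuYuS ⇒ buububbbbbbbbubuuYbbuS ⇒ buububbbbbbbbubuububbuS ⇒ buububbbbbbbbubuububbuu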